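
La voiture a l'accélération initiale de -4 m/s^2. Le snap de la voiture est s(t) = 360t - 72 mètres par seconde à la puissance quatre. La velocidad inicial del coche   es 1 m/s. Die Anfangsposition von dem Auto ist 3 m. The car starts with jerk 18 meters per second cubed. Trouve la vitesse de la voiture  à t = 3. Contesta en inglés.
Starting from snap s(t) = 360·t - 72, we take 3 integrals. The antiderivative of snap is jerk. Using j(0) = 18, we get j(t) = 180·t^2 - 72·t + 18. The integral of jerk is acceleration. Using a(0) = -4, we get a(t) = 60·t^3 - 36·t^2 + 18·t - 4. The antiderivative of acceleration, with v(0) = 1, gives velocity: v(t) = 15·t^4 - 12·t^3 + 9·t^2 - 4·t + 1. We have velocity v(t) = 15·t^4 - 12·t^3 + 9·t^2 - 4·t + 1. Substituting t = 3: v(3) = 961.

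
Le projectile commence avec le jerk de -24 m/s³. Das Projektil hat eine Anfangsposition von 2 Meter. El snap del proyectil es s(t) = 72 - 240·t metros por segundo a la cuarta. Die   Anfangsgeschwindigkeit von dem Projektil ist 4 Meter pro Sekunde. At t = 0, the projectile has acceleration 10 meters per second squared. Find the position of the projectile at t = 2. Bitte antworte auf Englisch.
We need to integrate our snap equation s(t) = 72 - 240·t 4 times. Finding the antiderivative of s(t) and using j(0) = -24: j(t) = -120·t^2 + 72·t - 24. Integrating jerk and using the initial condition a(0) = 10, we get a(t) = -40·t^3 + 36·t^2 - 24·t + 10. The antiderivative of acceleration is velocity. Using v(0) = 4, we get v(t) = -10·t^4 + 12·t^3 - 12·t^2 + 10·t + 4. The antiderivative of velocity is position. Using x(0) = 2, we get x(t) = -2·t^5 + 3·t^4 - 4·t^3 + 5·t^2 + 4·t + 2. Using x(t) = -2·t^5 + 3·t^4 - 4·t^3 + 5·t^2 + 4·t + 2 and substituting t = 2, we find x = -18.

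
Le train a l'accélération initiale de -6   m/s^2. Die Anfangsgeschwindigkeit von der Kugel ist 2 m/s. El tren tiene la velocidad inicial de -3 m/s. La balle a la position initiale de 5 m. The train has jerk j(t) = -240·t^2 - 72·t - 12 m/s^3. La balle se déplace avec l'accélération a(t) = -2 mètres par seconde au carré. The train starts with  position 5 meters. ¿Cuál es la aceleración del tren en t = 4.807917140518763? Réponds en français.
Pour résoudre ceci, nous devons prendre 1 intégrale de notre équation du jerk j(t) = -240·t^2 - 72·t - 12. L'intégrale du jerk est l'accélération. En utilisant a(0) = -6, nous obtenons a(t) = -80·t^3 - 36·t^2 - 12·t - 6. De l'équation de l'accélération a(t) = -80·t^3 - 36·t^2 - 12·t - 6, nous substituons t = 4.807917140518763 pour obtenir a = -9787.08429452590.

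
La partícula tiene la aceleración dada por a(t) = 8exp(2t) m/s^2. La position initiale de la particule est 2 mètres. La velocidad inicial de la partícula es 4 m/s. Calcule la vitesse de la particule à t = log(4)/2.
Pour résoudre ceci, nous devons prendre 1 primitive de notre équation de l'accélération a(t) = 8·exp(2·t). En prenant ∫a(t)dt et en appliquant v(0) = 4, nous trouvons v(t) = 4·exp(2·t). En utilisant v(t) = 4·exp(2·t) et en substituant t = log(4)/2, nous trouvons v = 16.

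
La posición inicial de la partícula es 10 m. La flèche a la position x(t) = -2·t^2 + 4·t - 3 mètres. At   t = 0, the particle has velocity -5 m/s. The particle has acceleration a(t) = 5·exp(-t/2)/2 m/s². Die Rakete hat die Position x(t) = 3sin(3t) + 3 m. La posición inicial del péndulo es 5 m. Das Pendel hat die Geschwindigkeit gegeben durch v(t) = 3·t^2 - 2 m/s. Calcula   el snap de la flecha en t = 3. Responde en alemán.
Um dies zu lösen, müssen wir 4 Ableitungen unserer Gleichung für die Position x(t) = -2·t^2 + 4·t - 3 nehmen. Durch Ableiten von der Position erhalten wir die Geschwindigkeit: v(t) = 4 - 4·t. Mit d/dt von v(t) finden wir a(t) = -4. Mit d/dt von a(t) finden wir j(t) = 0. Mit d/dt von j(t) finden wir s(t) = 0. Wir haben den Snap s(t) = 0. Durch Einsetzen von t = 3: s(3) = 0.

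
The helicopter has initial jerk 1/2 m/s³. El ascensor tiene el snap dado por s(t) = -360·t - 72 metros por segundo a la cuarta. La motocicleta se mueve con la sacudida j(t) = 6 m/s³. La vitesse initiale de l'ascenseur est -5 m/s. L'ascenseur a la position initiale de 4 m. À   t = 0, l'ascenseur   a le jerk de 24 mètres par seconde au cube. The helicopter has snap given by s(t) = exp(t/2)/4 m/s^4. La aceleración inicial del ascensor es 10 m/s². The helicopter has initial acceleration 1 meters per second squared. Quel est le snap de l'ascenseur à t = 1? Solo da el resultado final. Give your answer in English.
The snap at t = 1 is s = -432.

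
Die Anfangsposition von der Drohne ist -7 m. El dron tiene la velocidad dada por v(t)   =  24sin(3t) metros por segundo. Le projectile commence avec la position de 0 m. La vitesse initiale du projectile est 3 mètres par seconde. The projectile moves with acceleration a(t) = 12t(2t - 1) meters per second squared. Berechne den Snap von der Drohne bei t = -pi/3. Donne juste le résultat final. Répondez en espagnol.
La respuesta es 648.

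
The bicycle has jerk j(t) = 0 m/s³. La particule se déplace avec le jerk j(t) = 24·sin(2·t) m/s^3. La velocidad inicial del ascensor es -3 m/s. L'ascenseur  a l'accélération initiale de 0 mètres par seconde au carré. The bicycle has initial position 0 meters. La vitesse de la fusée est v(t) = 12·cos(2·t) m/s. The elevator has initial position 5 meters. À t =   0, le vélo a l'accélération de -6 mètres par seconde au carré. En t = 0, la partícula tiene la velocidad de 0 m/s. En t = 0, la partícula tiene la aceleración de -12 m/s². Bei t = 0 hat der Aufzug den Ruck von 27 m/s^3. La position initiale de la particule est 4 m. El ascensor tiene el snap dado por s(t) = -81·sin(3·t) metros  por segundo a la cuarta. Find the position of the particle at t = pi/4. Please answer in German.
Ausgehend von dem Ruck j(t) = 24·sin(2·t), nehmen wir 3 Integrale. Die Stammfunktion von dem Ruck, mit a(0) = -12, ergibt die Beschleunigung: a(t) = -12·cos(2·t). Durch Integration von der Beschleunigung und Verwendung der Anfangsbedingung v(0) = 0, erhalten wir v(t) = -6·sin(2·t). Die Stammfunktion von der Geschwindigkeit ist die Position. Mit x(0) = 4 erhalten wir x(t) = 3·cos(2·t) + 1. Aus der Gleichung für die Position x(t) = 3·cos(2·t) + 1, setzen wir t = pi/4 ein und erhalten x = 1.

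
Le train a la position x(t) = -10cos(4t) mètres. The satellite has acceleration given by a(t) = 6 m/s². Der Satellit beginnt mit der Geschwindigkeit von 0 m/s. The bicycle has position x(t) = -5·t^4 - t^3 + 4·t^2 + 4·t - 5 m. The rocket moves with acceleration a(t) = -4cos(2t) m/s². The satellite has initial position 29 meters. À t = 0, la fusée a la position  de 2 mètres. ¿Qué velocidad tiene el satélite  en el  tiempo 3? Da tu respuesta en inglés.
To solve this, we need to take 1 integral of our acceleration equation a(t) = 6. Taking ∫a(t)dt and applying v(0) = 0, we find v(t) = 6·t. Using v(t) = 6·t and substituting t = 3, we find v = 18.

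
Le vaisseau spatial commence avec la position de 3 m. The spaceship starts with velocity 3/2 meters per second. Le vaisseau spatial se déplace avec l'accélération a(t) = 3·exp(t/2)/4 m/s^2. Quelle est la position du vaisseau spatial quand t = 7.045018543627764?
Nous devons trouver l'intégrale de notre équation de l'accélération a(t) = 3·exp(t/2)/4 2 fois. En intégrant l'accélération et en utilisant la condition initiale v(0) = 3/2, nous obtenons v(t) = 3·exp(t/2)/2. L'intégrale de la vitesse est la position. En utilisant x(0) = 3, nous obtenons x(t) = 3·exp(t/2). De l'équation de la position x(t) = 3·exp(t/2), nous substituons t = 7.045018543627764 pour obtenir x = 101.607927683577.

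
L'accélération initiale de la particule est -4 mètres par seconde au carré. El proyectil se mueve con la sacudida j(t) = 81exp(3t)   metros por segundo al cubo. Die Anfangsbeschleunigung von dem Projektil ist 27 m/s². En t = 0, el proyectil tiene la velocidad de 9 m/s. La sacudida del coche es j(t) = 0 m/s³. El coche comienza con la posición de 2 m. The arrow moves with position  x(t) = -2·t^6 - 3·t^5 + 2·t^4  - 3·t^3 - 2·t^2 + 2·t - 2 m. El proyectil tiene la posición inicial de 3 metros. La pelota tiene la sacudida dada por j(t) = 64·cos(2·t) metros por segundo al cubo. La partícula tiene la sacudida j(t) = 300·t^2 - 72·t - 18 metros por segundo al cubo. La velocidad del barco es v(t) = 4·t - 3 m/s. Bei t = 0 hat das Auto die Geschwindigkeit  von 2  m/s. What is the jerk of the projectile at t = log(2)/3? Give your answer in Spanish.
Tenemos la sacudida j(t) = 81·exp(3·t). Sustituyendo t = log(2)/3: j(log(2)/3) = 162.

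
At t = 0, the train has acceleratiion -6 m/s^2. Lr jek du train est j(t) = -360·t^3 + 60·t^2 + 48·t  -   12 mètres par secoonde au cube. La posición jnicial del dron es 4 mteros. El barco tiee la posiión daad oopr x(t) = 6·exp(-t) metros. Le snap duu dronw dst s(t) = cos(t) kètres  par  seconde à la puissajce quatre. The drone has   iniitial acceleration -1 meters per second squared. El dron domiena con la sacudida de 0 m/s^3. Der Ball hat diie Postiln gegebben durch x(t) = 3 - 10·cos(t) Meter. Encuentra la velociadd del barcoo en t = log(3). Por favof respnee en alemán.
Um dies zu lösen, müssen wir 1 Ableitung unserer Gleichung für die Position x(t) = 6·exp(-t) nehmen. Durch Ableiten von der Position erhalten wir die Geschwindigkeit: v(t) = -6·exp(-t). Wir haben die Geschwindigkeit v(t) = -6·exp(-t). Durch Einsetzen von t = log(3): v(log(3)) = -2.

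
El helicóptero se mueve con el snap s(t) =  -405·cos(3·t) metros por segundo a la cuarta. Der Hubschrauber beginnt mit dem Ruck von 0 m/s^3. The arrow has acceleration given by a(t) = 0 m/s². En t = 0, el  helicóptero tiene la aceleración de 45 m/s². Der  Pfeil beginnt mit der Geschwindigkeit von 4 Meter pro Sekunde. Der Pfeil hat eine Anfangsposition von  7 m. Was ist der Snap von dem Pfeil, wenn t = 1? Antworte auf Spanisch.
Para resolver esto, necesitamos tomar 2 derivadas de nuestra ecuación de la aceleración a(t) = 0. Tomando d/dt de a(t), encontramos j(t) = 0. Tomando d/dt de j(t), encontramos s(t) = 0. Tenemos el snap s(t) = 0. Sustituyendo t = 1: s(1) = 0.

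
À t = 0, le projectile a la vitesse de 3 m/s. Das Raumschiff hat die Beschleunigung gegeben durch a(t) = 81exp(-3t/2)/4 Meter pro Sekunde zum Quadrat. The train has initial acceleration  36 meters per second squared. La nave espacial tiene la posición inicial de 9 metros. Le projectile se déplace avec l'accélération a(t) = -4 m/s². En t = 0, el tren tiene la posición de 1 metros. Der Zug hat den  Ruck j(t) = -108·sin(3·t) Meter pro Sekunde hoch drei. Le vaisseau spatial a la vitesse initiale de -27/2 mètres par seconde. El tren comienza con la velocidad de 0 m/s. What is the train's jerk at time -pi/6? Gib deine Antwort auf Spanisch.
Usando j(t) = -108·sin(3·t) y sustituyendo t = -pi/6, encontramos j = 108.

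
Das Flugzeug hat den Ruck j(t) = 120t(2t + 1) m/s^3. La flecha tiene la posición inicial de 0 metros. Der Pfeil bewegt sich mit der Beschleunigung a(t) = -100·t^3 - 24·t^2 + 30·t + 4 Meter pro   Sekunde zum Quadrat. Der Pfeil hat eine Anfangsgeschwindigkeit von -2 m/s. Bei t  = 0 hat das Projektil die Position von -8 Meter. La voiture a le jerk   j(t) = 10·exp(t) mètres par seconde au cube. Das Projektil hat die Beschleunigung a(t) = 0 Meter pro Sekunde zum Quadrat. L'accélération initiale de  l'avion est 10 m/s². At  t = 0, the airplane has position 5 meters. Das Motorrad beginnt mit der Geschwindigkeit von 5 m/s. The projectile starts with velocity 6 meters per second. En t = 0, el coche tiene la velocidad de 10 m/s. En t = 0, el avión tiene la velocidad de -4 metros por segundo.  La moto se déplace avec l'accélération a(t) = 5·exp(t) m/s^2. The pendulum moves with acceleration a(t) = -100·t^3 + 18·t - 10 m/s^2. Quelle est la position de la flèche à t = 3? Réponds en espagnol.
Debemos encontrar la antiderivada de nuestra ecuación de la aceleración a(t) = -100·t^3 - 24·t^2 + 30·t + 4 2 veces. Tomando ∫a(t)dt y aplicando v(0) = -2, encontramos v(t) = -25·t^4 - 8·t^3 + 15·t^2 + 4·t - 2. La antiderivada de la velocidad es la posición. Usando x(0) = 0, obtenemos x(t) = -5·t^5 - 2·t^4 + 5·t^3 + 2·t^2 - 2·t. Usando x(t) = -5·t^5 - 2·t^4 + 5·t^3 + 2·t^2 - 2·t y sustituyendo t = 3, encontramos x = -1230.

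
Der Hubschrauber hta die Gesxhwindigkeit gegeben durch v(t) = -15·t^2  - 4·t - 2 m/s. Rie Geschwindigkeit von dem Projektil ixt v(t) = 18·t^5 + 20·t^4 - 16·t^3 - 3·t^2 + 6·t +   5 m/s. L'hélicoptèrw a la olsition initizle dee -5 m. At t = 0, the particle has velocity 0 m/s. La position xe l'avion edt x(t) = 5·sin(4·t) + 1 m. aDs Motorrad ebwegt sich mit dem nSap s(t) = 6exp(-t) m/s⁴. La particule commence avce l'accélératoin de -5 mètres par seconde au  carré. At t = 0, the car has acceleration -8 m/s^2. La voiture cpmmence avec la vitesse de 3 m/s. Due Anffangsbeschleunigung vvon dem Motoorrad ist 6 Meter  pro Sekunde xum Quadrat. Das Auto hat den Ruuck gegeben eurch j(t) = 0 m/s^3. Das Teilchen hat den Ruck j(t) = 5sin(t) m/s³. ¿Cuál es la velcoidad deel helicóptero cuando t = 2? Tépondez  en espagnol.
De la ecuación de la velocidad v(t) = -15·t^2 - 4·t - 2, sustituimos t = 2 para obtener v = -70.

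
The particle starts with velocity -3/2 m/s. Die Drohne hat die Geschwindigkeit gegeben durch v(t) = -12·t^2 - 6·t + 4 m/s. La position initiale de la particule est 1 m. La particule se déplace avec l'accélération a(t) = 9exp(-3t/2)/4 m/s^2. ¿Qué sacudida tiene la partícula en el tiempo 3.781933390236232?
Partiendo de la aceleración a(t) = 9·exp(-3·t/2)/4, tomamos 1 derivada. Derivando la aceleración, obtenemos la sacudida: j(t) = -27·exp(-3·t/2)/8. De la ecuación de la sacudida j(t) = -27·exp(-3·t/2)/8, sustituimos t = 3.781933390236232 para obtener j = -0.0116028472195114.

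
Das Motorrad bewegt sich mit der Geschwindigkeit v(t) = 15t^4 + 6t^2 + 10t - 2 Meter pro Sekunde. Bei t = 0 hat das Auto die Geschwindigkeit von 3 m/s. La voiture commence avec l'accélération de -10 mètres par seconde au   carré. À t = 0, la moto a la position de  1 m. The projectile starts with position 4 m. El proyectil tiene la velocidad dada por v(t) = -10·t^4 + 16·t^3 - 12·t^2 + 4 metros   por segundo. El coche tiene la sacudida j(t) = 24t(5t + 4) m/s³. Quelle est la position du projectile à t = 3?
En partant de la vitesse v(t) = -10·t^4 + 16·t^3 - 12·t^2 + 4, nous prenons 1 intégrale. En prenant ∫v(t)dt et en appliquant x(0) = 4, nous trouvons x(t) = -2·t^5 + 4·t^4 - 4·t^3 + 4·t + 4. En utilisant x(t) = -2·t^5 + 4·t^4 - 4·t^3 + 4·t + 4 et en substituant t = 3, nous trouvons x = -254.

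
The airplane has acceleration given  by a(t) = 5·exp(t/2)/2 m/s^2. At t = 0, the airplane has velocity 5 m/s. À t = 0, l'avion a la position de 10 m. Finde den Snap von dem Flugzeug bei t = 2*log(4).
Ausgehend von der Beschleunigung a(t) = 5·exp(t/2)/2, nehmen wir 2 Ableitungen. Die Ableitung von der Beschleunigung ergibt den Ruck: j(t) = 5·exp(t/2)/4. Die Ableitung von dem Ruck ergibt den Snap: s(t) = 5·exp(t/2)/8. Aus der Gleichung für den Snap s(t) = 5·exp(t/2)/8, setzen wir t = 2*log(4) ein und erhalten s = 5/2.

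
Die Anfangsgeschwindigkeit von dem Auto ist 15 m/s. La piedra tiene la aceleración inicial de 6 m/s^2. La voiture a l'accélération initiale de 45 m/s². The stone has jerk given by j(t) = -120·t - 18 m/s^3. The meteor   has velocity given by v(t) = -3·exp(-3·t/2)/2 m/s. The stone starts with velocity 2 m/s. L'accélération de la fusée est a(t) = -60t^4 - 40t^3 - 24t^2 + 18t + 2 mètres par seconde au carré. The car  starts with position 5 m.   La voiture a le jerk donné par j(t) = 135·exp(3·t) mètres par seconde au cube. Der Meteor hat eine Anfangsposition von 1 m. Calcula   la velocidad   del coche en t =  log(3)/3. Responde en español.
Debemos encontrar la integral de nuestra ecuación de la sacudida j(t) = 135·exp(3·t) 2 veces. Tomando ∫j(t)dt y aplicando a(0) = 45, encontramos a(t) = 45·exp(3·t). Integrando la aceleración y usando la condición inicial v(0) = 15, obtenemos v(t) = 15·exp(3·t). Usando v(t) = 15·exp(3·t) y sustituyendo t = log(3)/3, encontramos v = 45.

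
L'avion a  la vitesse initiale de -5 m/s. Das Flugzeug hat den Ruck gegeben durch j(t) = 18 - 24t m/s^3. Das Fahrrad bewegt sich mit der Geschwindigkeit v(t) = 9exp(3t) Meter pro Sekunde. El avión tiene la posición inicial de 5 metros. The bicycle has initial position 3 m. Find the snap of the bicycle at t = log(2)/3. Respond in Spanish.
Partiendo de la velocidad v(t) = 9·exp(3·t), tomamos 3 derivadas. La derivada de la velocidad da la aceleración: a(t) = 27·exp(3·t). Tomando d/dt de a(t), encontramos j(t) = 81·exp(3·t). La derivada de la sacudida da el snap: s(t) = 243·exp(3·t). Tenemos el snap s(t) = 243·exp(3·t). Sustituyendo t = log(2)/3: s(log(2)/3) = 486.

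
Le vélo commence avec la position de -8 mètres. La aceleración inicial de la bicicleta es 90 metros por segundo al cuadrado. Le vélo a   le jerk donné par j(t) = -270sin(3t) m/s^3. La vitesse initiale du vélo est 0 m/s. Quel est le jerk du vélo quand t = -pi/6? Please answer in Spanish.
De la ecuación de la sacudida j(t) = -270·sin(3·t), sustituimos t = -pi/6 para obtener j = 270.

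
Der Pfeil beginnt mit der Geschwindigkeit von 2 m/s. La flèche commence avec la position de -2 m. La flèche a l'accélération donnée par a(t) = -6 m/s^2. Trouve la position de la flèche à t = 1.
En partant de l'accélération a(t) = -6, nous prenons 2 primitives. L'intégrale de l'accélération est la vitesse. En utilisant v(0) = 2, nous obtenons v(t) = 2 - 6·t. L'intégrale de la vitesse est la position. En utilisant x(0) = -2, nous obtenons x(t) = -3·t^2 + 2·t - 2. De l'équation de la position x(t) = -3·t^2 + 2·t - 2, nous substituons t = 1 pour obtenir x = -3.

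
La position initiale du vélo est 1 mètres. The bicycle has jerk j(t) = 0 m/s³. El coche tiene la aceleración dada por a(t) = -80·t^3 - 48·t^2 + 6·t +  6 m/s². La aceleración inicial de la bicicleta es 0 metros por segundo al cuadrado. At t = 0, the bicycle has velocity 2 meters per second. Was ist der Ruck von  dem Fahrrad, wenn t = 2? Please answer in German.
Wir haben den Ruck j(t) = 0. Durch Einsetzen von t = 2: j(2) = 0.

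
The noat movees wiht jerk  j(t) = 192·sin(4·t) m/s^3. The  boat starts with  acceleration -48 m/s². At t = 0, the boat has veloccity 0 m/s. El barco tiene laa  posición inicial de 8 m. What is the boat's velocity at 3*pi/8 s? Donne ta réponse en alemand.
Wir müssen die Stammfunktion unserer Gleichung für den Ruck j(t) = 192·sin(4·t) 2-mal finden. Das Integral von dem Ruck ist die Beschleunigung. Mit a(0) = -48 erhalten wir a(t) = -48·cos(4·t). Durch Integration von der Beschleunigung und Verwendung der Anfangsbedingung v(0) = 0, erhalten wir v(t) = -12·sin(4·t). Mit v(t) = -12·sin(4·t) und Einsetzen von t = 3*pi/8, finden wir v = 12.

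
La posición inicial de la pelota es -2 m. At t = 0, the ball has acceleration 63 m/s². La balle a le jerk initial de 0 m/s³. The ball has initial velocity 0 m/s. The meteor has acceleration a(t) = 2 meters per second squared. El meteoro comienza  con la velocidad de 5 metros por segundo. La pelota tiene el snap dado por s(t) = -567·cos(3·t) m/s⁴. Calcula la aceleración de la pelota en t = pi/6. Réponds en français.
Nous devons intégrer notre équation du snap s(t) = -567·cos(3·t) 2 fois. En prenant ∫s(t)dt et en appliquant j(0) = 0, nous trouvons j(t) = -189·sin(3·t). En intégrant le jerk et en utilisant la condition initiale a(0) = 63, nous obtenons a(t) = 63·cos(3·t). En utilisant a(t) = 63·cos(3·t) et en substituant t = pi/6, nous trouvons a = 0.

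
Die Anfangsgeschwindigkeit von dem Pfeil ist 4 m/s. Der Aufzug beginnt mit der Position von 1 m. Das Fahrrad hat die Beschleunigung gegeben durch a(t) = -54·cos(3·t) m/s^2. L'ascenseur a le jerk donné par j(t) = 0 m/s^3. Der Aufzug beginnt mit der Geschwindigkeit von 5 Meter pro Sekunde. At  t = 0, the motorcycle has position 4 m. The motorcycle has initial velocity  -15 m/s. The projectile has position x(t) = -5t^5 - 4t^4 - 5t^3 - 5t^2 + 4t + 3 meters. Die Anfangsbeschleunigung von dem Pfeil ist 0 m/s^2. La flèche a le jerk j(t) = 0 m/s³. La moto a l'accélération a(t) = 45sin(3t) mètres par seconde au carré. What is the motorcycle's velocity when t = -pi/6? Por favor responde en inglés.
Starting from acceleration a(t) = 45·sin(3·t), we take 1 integral. The antiderivative of acceleration is velocity. Using v(0) = -15, we get v(t) = -15·cos(3·t). Using v(t) = -15·cos(3·t) and substituting t = -pi/6, we find v = 0.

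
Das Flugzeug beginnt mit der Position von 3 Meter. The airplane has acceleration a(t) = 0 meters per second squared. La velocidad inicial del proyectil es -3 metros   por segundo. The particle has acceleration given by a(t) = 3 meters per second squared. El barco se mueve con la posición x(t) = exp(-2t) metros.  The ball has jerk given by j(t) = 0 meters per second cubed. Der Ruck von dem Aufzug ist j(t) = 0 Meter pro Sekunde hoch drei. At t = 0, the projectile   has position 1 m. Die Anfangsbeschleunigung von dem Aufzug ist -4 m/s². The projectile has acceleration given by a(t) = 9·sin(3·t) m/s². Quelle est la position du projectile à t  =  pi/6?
En partant de l'accélération a(t) = 9·sin(3·t), nous prenons 2 primitives. L'intégrale de l'accélération, avec v(0) = -3, donne la vitesse: v(t) = -3·cos(3·t). En prenant ∫v(t)dt et en appliquant x(0) = 1, nous trouvons x(t) = 1 - sin(3·t). En utilisant x(t) = 1 - sin(3·t) et en substituant t = pi/6, nous trouvons x = 0.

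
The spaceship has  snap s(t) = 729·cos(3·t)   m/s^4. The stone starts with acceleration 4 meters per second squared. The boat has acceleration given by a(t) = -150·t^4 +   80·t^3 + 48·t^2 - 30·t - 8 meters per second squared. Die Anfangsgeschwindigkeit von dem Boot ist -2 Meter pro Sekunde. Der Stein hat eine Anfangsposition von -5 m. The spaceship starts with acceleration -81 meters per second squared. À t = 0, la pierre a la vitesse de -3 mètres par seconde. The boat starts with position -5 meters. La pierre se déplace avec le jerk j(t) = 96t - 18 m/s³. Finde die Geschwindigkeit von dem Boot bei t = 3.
Um dies zu lösen, müssen wir 1 Stammfunktion unserer Gleichung für die Beschleunigung a(t) = -150·t^4 + 80·t^3 + 48·t^2 - 30·t - 8 finden. Durch Integration von der Beschleunigung und Verwendung der Anfangsbedingung v(0) = -2, erhalten wir v(t) = -30·t^5 + 20·t^4 + 16·t^3 - 15·t^2 - 8·t - 2. Aus der Gleichung für die Geschwindigkeit v(t) = -30·t^5 + 20·t^4 + 16·t^3 - 15·t^2 - 8·t - 2, setzen wir t = 3 ein und erhalten v = -5399.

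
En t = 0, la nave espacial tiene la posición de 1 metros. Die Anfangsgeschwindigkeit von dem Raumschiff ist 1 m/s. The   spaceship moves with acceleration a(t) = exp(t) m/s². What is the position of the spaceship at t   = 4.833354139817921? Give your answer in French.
Pour résoudre ceci, nous devons prendre 2 primitives de notre équation de l'accélération a(t) = exp(t). En intégrant l'accélération et en utilisant la condition initiale v(0) = 1, nous obtenons v(t) = exp(t). En prenant ∫v(t)dt et en appliquant x(0) = 1, nous trouvons x(t) = exp(t). Nous avons la position x(t) = exp(t). En substituant t = 4.833354139817921: x(4.833354139817921) = 125.631640839220.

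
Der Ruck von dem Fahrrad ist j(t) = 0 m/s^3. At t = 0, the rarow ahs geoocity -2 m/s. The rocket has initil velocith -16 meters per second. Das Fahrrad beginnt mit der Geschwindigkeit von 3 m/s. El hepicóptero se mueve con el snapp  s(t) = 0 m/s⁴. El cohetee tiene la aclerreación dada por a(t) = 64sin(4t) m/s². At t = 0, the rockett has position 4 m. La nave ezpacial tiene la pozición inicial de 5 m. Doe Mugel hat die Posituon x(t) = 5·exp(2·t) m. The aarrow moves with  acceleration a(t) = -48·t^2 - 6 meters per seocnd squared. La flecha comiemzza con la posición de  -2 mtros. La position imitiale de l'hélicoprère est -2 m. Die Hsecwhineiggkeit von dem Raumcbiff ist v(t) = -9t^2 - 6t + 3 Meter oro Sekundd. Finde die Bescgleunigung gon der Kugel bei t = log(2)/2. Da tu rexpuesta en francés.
Nous devons dériver notre équation de la position x(t) = 5·exp(2·t) 2 fois. En prenant d/dt de x(t), nous trouvons v(t) = 10·exp(2·t). La dérivée de la vitesse donne l'accélération: a(t) = 20·exp(2·t). De l'équation de l'accélération a(t) = 20·exp(2·t), nous substituons t = log(2)/2 pour obtenir a = 40.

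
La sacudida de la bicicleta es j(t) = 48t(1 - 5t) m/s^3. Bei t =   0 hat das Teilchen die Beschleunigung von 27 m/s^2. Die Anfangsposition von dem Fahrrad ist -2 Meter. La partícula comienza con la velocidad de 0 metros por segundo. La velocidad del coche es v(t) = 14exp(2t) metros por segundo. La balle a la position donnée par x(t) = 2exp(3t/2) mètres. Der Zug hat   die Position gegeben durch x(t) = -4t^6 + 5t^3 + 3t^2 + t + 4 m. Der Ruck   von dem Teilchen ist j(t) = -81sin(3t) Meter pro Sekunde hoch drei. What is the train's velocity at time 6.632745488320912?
Starting from position x(t) = -4·t^6 + 5·t^3 + 3·t^2 + t + 4, we take 1 derivative. The derivative of position gives velocity: v(t) = -24·t^5 + 15·t^2 + 6·t + 1. Using v(t) = -24·t^5 + 15·t^2 + 6·t + 1 and substituting t = 6.632745488320912, we find v = -307389.519408765.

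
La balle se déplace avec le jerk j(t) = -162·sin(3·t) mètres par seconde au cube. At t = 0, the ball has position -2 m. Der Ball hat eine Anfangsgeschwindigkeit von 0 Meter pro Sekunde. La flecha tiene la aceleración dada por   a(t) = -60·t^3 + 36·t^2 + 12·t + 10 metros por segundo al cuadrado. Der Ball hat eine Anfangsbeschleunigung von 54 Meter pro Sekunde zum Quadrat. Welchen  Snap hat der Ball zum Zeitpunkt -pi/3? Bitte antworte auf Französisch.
Pour résoudre ceci, nous devons prendre 1 dérivée de notre équation du jerk j(t) = -162·sin(3·t). En prenant d/dt de j(t), nous trouvons s(t) = -486·cos(3·t). De l'équation du snap s(t) = -486·cos(3·t), nous substituons t = -pi/3 pour obtenir s = 486.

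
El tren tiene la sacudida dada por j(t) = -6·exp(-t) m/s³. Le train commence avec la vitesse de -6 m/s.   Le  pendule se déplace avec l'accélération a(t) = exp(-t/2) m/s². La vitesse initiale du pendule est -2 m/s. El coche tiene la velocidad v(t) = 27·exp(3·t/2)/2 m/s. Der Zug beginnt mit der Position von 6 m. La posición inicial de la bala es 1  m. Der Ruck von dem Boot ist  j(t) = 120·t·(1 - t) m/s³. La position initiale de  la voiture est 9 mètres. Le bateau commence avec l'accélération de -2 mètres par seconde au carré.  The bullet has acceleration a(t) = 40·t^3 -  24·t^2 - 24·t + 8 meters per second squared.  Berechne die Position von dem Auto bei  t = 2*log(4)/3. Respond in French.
Nous devons intégrer notre équation de la vitesse v(t) = 27·exp(3·t/2)/2 1 fois. L'intégrale de la vitesse est la position. En utilisant x(0) = 9, nous obtenons x(t) = 9·exp(3·t/2). En utilisant x(t) = 9·exp(3·t/2) et en substituant t = 2*log(4)/3, nous trouvons x = 36.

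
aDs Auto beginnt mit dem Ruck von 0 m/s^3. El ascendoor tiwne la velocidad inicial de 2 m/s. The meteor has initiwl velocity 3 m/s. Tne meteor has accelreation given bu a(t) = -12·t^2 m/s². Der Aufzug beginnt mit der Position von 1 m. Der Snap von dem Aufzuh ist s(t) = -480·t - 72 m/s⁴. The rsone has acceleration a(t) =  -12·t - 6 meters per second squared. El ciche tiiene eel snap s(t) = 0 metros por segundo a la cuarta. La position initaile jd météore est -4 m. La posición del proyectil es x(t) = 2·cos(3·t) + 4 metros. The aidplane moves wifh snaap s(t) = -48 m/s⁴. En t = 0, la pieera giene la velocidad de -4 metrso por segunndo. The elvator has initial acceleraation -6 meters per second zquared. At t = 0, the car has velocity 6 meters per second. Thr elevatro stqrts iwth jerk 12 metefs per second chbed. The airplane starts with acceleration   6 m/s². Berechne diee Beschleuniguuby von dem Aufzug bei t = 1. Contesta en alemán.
Um dies zu lösen, müssen wir 2 Stammfunktionen unserer Gleichung für den Snap s(t) = -480·t - 72 finden. Durch Integration von dem Snap und Verwendung der Anfangsbedingung j(0) = 12, erhalten wir j(t) = -240·t^2 - 72·t + 12. Mit ∫j(t)dt und Anwendung von a(0) = -6, finden wir a(t) = -80·t^3 - 36·t^2 + 12·t - 6. Mit a(t) = -80·t^3 - 36·t^2 + 12·t - 6 und Einsetzen von t = 1, finden wir a = -110.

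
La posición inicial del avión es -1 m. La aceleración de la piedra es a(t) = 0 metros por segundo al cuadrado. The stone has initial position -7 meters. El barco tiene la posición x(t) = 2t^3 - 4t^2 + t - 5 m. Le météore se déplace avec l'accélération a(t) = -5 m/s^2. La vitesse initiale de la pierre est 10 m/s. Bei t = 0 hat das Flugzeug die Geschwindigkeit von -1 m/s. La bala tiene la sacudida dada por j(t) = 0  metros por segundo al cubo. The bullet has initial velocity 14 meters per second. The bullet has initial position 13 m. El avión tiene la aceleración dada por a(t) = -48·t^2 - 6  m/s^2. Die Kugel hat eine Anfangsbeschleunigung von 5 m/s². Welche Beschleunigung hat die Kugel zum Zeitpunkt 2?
Wir müssen die Stammfunktion unserer Gleichung für den Ruck j(t) = 0 1-mal finden. Die Stammfunktion von dem Ruck ist die Beschleunigung. Mit a(0) = 5 erhalten wir a(t) = 5. Aus der Gleichung für die Beschleunigung a(t) = 5, setzen wir t = 2 ein und erhalten a = 5.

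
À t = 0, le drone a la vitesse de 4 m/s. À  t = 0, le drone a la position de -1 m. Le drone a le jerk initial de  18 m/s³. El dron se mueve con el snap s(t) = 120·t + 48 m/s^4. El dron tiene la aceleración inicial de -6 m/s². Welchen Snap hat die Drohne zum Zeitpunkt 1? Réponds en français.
En utilisant s(t) = 120·t + 48 et en substituant t = 1, nous trouvons s = 168.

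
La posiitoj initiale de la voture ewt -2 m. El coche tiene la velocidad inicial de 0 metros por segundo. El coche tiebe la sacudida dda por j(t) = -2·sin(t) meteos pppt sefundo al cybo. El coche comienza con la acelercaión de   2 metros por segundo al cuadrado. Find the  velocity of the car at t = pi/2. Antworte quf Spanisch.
Debemos encontrar la integral de nuestra ecuación de la sacudida j(t) = -2·sin(t) 2 veces. Tomando ∫j(t)dt y aplicando a(0) = 2, encontramos a(t) = 2·cos(t). Tomando ∫a(t)dt y aplicando v(0) = 0, encontramos v(t) = 2·sin(t). De la ecuación de la velocidad v(t) = 2·sin(t), sustituimos t = pi/2 para obtener v = 2.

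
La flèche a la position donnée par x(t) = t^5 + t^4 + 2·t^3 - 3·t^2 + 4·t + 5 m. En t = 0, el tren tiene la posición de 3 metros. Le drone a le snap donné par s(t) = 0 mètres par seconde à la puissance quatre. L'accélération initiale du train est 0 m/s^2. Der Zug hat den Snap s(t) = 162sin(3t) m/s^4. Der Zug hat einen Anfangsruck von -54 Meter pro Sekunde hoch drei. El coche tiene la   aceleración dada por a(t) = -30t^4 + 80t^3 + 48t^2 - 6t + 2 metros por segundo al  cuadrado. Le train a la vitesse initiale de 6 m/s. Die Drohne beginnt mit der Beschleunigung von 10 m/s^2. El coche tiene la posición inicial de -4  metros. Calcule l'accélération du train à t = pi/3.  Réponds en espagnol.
Debemos encontrar la antiderivada de nuestra ecuación del snap s(t) = 162·sin(3·t) 2 veces. La antiderivada del snap es la sacudida. Usando j(0) = -54, obtenemos j(t) = -54·cos(3·t). La antiderivada de la sacudida es la aceleración. Usando a(0) = 0, obtenemos a(t) = -18·sin(3·t). De la ecuación de la aceleración a(t) = -18·sin(3·t), sustituimos t = pi/3 para obtener a = 0.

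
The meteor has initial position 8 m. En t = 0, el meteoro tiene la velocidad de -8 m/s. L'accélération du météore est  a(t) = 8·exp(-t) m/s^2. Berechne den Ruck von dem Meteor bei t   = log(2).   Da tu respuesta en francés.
Nous devons dériver notre équation de l'accélération a(t) = 8·exp(-t) 1 fois. En prenant d/dt de a(t), nous trouvons j(t) = -8·exp(-t). En utilisant j(t) = -8·exp(-t) et en substituant t = log(2), nous trouvons j = -4.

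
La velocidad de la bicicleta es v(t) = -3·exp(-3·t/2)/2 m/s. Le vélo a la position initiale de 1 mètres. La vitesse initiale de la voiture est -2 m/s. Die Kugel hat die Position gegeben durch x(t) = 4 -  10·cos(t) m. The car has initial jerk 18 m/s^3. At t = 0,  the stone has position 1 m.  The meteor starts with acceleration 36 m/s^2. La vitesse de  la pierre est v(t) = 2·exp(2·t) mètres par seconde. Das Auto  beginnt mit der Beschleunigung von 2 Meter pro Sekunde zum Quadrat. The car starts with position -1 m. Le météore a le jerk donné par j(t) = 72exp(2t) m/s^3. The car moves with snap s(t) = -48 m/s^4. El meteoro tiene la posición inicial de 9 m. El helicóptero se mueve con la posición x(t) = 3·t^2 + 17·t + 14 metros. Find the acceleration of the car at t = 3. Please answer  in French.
Nous devons trouver la primitive de notre équation du snap s(t) = -48 2 fois. L'intégrale du snap est le jerk. En utilisant j(0) = 18, nous obtenons j(t) = 18 - 48·t. L'intégrale du jerk est l'accélération. En utilisant a(0) = 2, nous obtenons a(t) = -24·t^2 + 18·t + 2. En utilisant a(t) = -24·t^2 + 18·t + 2 et en substituant t = 3, nous trouvons a = -160.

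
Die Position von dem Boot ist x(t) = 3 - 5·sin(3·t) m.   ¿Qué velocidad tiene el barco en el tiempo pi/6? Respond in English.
We must differentiate our position equation x(t) = 3 - 5·sin(3·t) 1 time. Taking d/dt of x(t), we find v(t) = -15·cos(3·t). From the given velocity equation v(t) = -15·cos(3·t), we substitute t = pi/6 to get v = 0.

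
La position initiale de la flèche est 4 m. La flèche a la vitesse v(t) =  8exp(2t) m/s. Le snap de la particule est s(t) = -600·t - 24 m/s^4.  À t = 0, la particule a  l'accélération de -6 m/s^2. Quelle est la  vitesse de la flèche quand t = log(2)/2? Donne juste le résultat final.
La réponse est 16.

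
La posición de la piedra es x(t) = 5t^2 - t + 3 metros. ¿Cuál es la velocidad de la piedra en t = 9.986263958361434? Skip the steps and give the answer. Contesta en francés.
v(9.986263958361434) = 98.8626395836143.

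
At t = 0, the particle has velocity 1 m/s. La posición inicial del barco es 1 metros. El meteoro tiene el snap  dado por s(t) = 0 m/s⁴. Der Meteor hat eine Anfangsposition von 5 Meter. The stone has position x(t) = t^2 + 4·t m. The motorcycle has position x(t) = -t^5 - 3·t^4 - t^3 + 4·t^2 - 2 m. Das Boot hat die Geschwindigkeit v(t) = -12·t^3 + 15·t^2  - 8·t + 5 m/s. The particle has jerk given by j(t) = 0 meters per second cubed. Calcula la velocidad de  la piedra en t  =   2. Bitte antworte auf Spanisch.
Partiendo de la posición x(t) = t^2 + 4·t, tomamos 1 derivada. La derivada de la posición da la velocidad: v(t) = 2·t + 4. Usando v(t) = 2·t + 4 y sustituyendo t = 2, encontramos v = 8.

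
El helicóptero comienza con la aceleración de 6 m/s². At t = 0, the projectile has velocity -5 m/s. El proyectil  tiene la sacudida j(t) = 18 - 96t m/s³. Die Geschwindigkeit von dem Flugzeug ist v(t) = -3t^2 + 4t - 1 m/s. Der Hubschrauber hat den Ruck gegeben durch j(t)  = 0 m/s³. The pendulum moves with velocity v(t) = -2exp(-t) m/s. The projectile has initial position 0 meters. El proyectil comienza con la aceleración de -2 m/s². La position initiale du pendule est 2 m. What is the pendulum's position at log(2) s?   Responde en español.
Debemos encontrar la integral de nuestra ecuación de la velocidad v(t) = -2·exp(-t) 1 vez. Tomando ∫v(t)dt y aplicando x(0) = 2, encontramos x(t) = 2·exp(-t). Tenemos la posición x(t) = 2·exp(-t). Sustituyendo t = log(2): x(log(2)) = 1.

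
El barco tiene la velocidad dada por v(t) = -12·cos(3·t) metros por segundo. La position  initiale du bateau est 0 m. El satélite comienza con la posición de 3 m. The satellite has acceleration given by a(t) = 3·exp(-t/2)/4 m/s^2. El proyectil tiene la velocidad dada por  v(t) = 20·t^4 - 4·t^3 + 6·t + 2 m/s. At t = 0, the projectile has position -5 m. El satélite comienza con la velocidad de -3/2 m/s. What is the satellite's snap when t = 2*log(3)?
To solve this, we need to take 2 derivatives of our acceleration equation a(t) = 3·exp(-t/2)/4. Differentiating acceleration, we get jerk: j(t) = -3·exp(-t/2)/8. Taking d/dt of j(t), we find s(t) = 3·exp(-t/2)/16. We have snap s(t) = 3·exp(-t/2)/16. Substituting t = 2*log(3): s(2*log(3)) = 1/16.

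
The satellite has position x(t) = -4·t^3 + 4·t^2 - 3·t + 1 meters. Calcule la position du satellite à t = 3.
Nous avons la position x(t) = -4·t^3 + 4·t^2 - 3·t + 1. En substituant t = 3: x(3) = -80.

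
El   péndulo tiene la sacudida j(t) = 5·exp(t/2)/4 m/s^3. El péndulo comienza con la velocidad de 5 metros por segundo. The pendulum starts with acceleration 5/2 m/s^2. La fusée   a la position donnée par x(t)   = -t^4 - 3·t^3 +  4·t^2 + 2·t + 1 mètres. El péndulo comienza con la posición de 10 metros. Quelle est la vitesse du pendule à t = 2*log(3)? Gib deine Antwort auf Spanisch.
Necesitamos integrar nuestra ecuación de la sacudida j(t) = 5·exp(t/2)/4 2 veces. La antiderivada de la sacudida es la aceleración. Usando a(0) = 5/2, obtenemos a(t) = 5·exp(t/2)/2. Integrando la aceleración y usando la condición inicial v(0) = 5, obtenemos v(t) = 5·exp(t/2). Tenemos la velocidad v(t) = 5·exp(t/2). Sustituyendo t = 2*log(3): v(2*log(3)) = 15.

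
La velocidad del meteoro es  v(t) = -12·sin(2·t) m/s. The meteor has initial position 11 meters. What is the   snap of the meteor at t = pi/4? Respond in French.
Pour résoudre ceci, nous devons prendre 3 dérivées de notre équation de la vitesse v(t) = -12·sin(2·t). La dérivée de la vitesse donne l'accélération: a(t) = -24·cos(2·t). En prenant d/dt de a(t), nous trouvons j(t) = 48·sin(2·t). La dérivée du jerk donne le snap: s(t) = 96·cos(2·t). Nous avons le snap s(t) = 96·cos(2·t). En substituant t = pi/4: s(pi/4) = 0.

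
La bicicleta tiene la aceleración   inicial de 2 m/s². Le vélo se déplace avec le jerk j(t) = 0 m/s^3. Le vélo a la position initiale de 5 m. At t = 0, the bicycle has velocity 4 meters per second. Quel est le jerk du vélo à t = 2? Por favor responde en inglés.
From the given jerk equation j(t) = 0, we substitute t = 2 to get j = 0.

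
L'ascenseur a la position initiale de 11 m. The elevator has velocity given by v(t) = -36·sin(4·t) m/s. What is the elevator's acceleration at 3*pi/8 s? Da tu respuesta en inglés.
Starting from velocity v(t) = -36·sin(4·t), we take 1 derivative. Taking d/dt of v(t), we find a(t) = -144·cos(4·t). From the given acceleration equation a(t) = -144·cos(4·t), we substitute t = 3*pi/8 to get a = 0.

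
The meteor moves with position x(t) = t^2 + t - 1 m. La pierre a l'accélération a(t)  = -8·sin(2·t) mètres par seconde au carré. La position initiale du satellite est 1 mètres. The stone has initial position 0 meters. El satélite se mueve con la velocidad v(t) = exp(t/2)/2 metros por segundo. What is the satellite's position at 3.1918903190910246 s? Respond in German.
Wir müssen unsere Gleichung für die Geschwindigkeit v(t) = exp(t/2)/2 1-mal integrieren. Das Integral von der Geschwindigkeit ist die Position. Mit x(0) = 1 erhalten wir x(t) = exp(t/2). Aus der Gleichung für die Position x(t) = exp(t/2), setzen wir t = 3.1918903190910246 ein und erhalten x = 4.93298933138240.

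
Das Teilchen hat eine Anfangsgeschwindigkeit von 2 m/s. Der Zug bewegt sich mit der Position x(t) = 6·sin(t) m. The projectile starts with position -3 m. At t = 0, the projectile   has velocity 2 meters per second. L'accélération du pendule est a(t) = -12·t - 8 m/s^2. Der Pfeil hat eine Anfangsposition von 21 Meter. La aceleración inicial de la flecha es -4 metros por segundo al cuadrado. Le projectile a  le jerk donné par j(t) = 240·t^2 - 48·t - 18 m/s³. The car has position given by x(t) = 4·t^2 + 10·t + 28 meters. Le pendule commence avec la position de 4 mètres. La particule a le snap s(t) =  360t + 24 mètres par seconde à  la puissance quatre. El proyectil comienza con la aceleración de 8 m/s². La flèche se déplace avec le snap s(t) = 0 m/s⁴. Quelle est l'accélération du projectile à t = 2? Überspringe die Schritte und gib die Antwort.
L'accélération à t = 2 est a = 516.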